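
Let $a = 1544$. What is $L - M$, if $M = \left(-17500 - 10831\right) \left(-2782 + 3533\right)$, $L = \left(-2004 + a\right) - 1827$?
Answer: $21274294$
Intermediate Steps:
$L = -2287$ ($L = \left(-2004 + 1544\right) - 1827 = -460 - 1827 = -2287$)
$M = -21276581$ ($M = \left(-28331\right) 751 = -21276581$)
$L - M = -2287 - -21276581 = -2287 + 21276581 = 21274294$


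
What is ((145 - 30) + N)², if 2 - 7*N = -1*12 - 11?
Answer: 688900/49 ≈ 14059.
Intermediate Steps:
N = 25/7 (N = 2/7 - (-1*12 - 11)/7 = 2/7 - (-12 - 11)/7 = 2/7 - ⅐*(-23) = 2/7 + 23/7 = 25/7 ≈ 3.5714)
((145 - 30) + N)² = ((145 - 30) + 25/7)² = (115 + 25/7)² = (830/7)² = 688900/49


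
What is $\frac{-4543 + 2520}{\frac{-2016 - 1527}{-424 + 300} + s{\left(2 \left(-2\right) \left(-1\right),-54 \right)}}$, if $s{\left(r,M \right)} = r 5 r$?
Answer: $- \frac{250852}{13463} \approx -18.633$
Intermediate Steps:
$s{\left(r,M \right)} = 5 r^{2}$ ($s{\left(r,M \right)} = 5 r r = 5 r^{2}$)
$\frac{-4543 + 2520}{\frac{-2016 - 1527}{-424 + 300} + s{\left(2 \left(-2\right) \left(-1\right),-54 \right)}} = \frac{-4543 + 2520}{\frac{-2016 - 1527}{-424 + 300} + 5 \left(2 \left(-2\right) \left(-1\right)\right)^{2}} = - \frac{2023}{- \frac{3543}{-124} + 5 \left(\left(-4\right) \left(-1\right)\right)^{2}} = - \frac{2023}{\left(-3543\right) \left(- \frac{1}{124}\right) + 5 \cdot 4^{2}} = - \frac{2023}{\frac{3543}{124} + 5 \cdot 16} = - \frac{2023}{\frac{3543}{124} + 80} = - \frac{2023}{\frac{13463}{124}} = \left(-2023\right) \frac{124}{13463} = - \frac{250852}{13463}$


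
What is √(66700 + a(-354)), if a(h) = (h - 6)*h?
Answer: 2*√48535 ≈ 440.61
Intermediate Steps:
a(h) = h*(-6 + h) (a(h) = (-6 + h)*h = h*(-6 + h))
√(66700 + a(-354)) = √(66700 - 354*(-6 - 354)) = √(66700 - 354*(-360)) = √(66700 + 127440) = √194140 = 2*√48535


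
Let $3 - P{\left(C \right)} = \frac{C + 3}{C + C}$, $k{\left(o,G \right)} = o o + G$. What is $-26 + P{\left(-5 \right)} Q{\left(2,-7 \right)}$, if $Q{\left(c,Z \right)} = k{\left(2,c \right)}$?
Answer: $- \frac{46}{5} \approx -9.2$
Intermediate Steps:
$k{\left(o,G \right)} = G + o^{2}$ ($k{\left(o,G \right)} = o^{2} + G = G + o^{2}$)
$P{\left(C \right)} = 3 - \frac{3 + C}{2 C}$ ($P{\left(C \right)} = 3 - \frac{C + 3}{C + C} = 3 - \frac{3 + C}{2 C}$)
$Q{\left(c,Z \right)} = 4 + c$ ($Q{\left(c,Z \right)} = c + 2^{2} = c + 4 = 4 + c$)
$-26 + P{\left(-5 \right)} Q{\left(2,-7 \right)} = -26 + \frac{-3 + 5 \left(-5\right)}{2 \left(-5\right)} \left(4 + 2\right) = -26 + \frac{1}{2} \left(- \frac{1}{5}\right) \left(-3 - 25\right) 6 = -26 + \frac{1}{2} \left(- \frac{1}{5}\right) \left(-28\right) 6 = -26 + \frac{14}{5} \cdot 6 = -26 + \frac{84}{5} = - \frac{46}{5}$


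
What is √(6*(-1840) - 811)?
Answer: I*√11851 ≈ 108.86*I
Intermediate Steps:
√(6*(-1840) - 811) = √(-11040 - 811) = √(-11851) = I*√11851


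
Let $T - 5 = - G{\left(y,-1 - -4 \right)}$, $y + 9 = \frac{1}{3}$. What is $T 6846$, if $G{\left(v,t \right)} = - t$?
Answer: $54768$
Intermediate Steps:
$y = - \frac{26}{3}$ ($y = -9 + \frac{1}{3} = - \frac{26}{3} \approx -8.6667$)
$T = 8$ ($T = 5 - - (-1 - -4) = 5 - - (-1 + 4) = 5 - \left(-1\right) 3 = 5 - -3 = 5 + 3 = 8$)
$T 6846 = 8 \cdot 6846 = 54768$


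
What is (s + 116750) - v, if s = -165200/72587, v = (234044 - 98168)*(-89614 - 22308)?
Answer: 1103876269276514/72587 ≈ 1.5208e+10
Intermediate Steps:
v = -15207513672 (v = 135876*(-111922) = -15207513672)
s = -165200/72587 (s = -165200*1/72587 = -165200/72587 ≈ -2.2759)
(s + 116750) - v = (-165200/72587 + 116750) - 1*(-15207513672) = 8474367050/72587 + 15207513672 = 1103876269276514/72587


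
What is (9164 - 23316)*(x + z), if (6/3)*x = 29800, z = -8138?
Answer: -95695824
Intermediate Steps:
x = 14900 (x = (1/2)*29800 = 14900)
(9164 - 23316)*(x + z) = (9164 - 23316)*(14900 - 8138) = -14152*6762 = -95695824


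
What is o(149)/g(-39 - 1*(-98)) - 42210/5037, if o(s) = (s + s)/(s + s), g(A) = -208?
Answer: -2928239/349232 ≈ -8.3848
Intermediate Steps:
o(s) = 1 (o(s) = (2*s)/((2*s)) = (2*s)*(1/(2*s)) = 1)
o(149)/g(-39 - 1*(-98)) - 42210/5037 = 1/(-208) - 42210/5037 = 1*(-1/208) - 42210*1/5037 = -1/208 - 14070/1679 = -2928239/349232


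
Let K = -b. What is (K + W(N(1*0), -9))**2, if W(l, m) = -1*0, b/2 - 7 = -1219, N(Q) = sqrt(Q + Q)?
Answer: 5875776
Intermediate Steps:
N(Q) = sqrt(2)*sqrt(Q) (N(Q) = sqrt(2*Q) = sqrt(2)*sqrt(Q))
b = -2424 (b = 14 + 2*(-1219) = 14 - 2438 = -2424)
W(l, m) = 0
K = 2424 (K = -1*(-2424) = 2424)
(K + W(N(1*0), -9))**2 = (2424 + 0)**2 = 2424**2 = 5875776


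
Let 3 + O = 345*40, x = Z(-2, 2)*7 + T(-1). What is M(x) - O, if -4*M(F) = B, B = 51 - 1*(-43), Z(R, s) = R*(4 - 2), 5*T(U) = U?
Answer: -27641/2 ≈ -13821.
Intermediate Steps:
T(U) = U/5
Z(R, s) = 2*R (Z(R, s) = R*2 = 2*R)
x = -141/5 (x = (2*(-2))*7 + (⅕)*(-1) = -4*7 - ⅕ = -28 - ⅕ = -141/5 ≈ -28.200)
O = 13797 (O = -3 + 345*40 = -3 + 13800 = 13797)
B = 94 (B = 51 + 43 = 94)
M(F) = -47/2 (M(F) = -¼*94 = -47/2)
M(x) - O = -47/2 - 1*13797 = -47/2 - 13797 = -27641/2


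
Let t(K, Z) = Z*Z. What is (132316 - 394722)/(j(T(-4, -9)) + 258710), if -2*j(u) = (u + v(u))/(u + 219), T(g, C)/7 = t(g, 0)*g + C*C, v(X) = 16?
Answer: -412502232/406691537 ≈ -1.0143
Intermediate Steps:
t(K, Z) = Z**2
T(g, C) = 7*C**2 (T(g, C) = 7*(0**2*g + C*C) = 7*(0*g + C**2) = 7*(0 + C**2) = 7*C**2)
j(u) = -(16 + u)/(2*(219 + u)) (j(u) = -(u + 16)/(2*(u + 219)) = -(16 + u)/(2*(219 + u)))
(132316 - 394722)/(j(T(-4, -9)) + 258710) = (132316 - 394722)/((-16 - 7*(-9)**2)/(2*(219 + 7*(-9)**2)) + 258710) = -262406/((-16 - 7*81)/(2*(219 + 7*81)) + 258710) = -262406/((-16 - 1*567)/(2*(219 + 567)) + 258710) = -262406/((1/2)*(-16 - 567)/786 + 258710) = -262406/((1/2)*(1/786)*(-583) + 258710) = -262406/(-583/1572 + 258710) = -262406/406691537/1572 = -262406*1572/406691537 = -412502232/406691537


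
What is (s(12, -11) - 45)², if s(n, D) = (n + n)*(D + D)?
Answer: 328329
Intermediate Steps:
s(n, D) = 4*D*n (s(n, D) = (2*n)*(2*D) = 4*D*n)
(s(12, -11) - 45)² = (4*(-11)*12 - 45)² = (-528 - 45)² = (-573)² = 328329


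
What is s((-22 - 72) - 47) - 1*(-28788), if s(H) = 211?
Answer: 28999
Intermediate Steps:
s((-22 - 72) - 47) - 1*(-28788) = 211 - 1*(-28788) = 211 + 28788 = 28999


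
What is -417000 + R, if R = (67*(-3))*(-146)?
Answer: -387654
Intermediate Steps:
R = 29346 (R = -201*(-146) = 29346)
-417000 + R = -417000 + 29346 = -387654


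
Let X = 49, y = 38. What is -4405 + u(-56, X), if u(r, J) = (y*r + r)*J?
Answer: -111421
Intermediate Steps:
u(r, J) = 39*J*r (u(r, J) = (38*r + r)*J = (39*r)*J = 39*J*r)
-4405 + u(-56, X) = -4405 + 39*49*(-56) = -4405 - 107016 = -111421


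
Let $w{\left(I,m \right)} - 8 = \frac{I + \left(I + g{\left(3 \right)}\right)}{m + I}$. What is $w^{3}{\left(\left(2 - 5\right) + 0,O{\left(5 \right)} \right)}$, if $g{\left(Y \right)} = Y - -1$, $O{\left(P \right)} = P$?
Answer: $343$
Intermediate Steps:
$g{\left(Y \right)} = 1 + Y$ ($g{\left(Y \right)} = Y + 1 = 1 + Y$)
$w{\left(I,m \right)} = 8 + \frac{4 + 2 I}{I + m}$ ($w{\left(I,m \right)} = 8 + \frac{I + \left(I + \left(1 + 3\right)\right)}{m + I} = 8 + \frac{I + \left(I + 4\right)}{I + m} = 8 + \frac{I + \left(4 + I\right)}{I + m} = 8 + \frac{4 + 2 I}{I + m}$)
$w^{3}{\left(\left(2 - 5\right) + 0,O{\left(5 \right)} \right)} = \left(\frac{2 \left(2 + 4 \cdot 5 + 5 \left(\left(2 - 5\right) + 0\right)\right)}{\left(\left(2 - 5\right) + 0\right) + 5}\right)^{3} = \left(\frac{2 \left(2 + 20 + 5 \left(-3 + 0\right)\right)}{\left(-3 + 0\right) + 5}\right)^{3} = \left(\frac{2 \left(2 + 20 + 5 \left(-3\right)\right)}{-3 + 5}\right)^{3} = \left(\frac{2 \left(2 + 20 - 15\right)}{2}\right)^{3} = \left(2 \cdot \frac{1}{2} \cdot 7\right)^{3} = 7^{3} = 343$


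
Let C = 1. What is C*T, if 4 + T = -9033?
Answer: -9037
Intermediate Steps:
T = -9037 (T = -4 - 9033 = -9037)
C*T = 1*(-9037) = -9037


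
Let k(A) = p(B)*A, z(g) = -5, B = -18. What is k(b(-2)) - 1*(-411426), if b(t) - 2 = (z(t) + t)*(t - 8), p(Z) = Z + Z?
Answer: 408834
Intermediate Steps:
p(Z) = 2*Z
b(t) = 2 + (-8 + t)*(-5 + t) (b(t) = 2 + (-5 + t)*(t - 8) = 2 + (-5 + t)*(-8 + t) = 2 + (-8 + t)*(-5 + t))
k(A) = -36*A (k(A) = (2*(-18))*A = -36*A)
k(b(-2)) - 1*(-411426) = -36*(42 + (-2)**2 - 13*(-2)) - 1*(-411426) = -36*(42 + 4 + 26) + 411426 = -36*72 + 411426 = -2592 + 411426 = 408834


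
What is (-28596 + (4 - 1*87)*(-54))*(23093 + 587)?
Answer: -571019520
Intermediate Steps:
(-28596 + (4 - 1*87)*(-54))*(23093 + 587) = (-28596 + (4 - 87)*(-54))*23680 = (-28596 - 83*(-54))*23680 = (-28596 + 4482)*23680 = -24114*23680 = -571019520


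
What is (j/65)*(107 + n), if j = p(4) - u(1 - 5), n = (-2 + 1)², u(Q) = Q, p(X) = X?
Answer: 864/65 ≈ 13.292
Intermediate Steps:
n = 1 (n = (-1)² = 1)
j = 8 (j = 4 - (1 - 5) = 4 - 1*(-4) = 4 + 4 = 8)
(j/65)*(107 + n) = (8/65)*(107 + 1) = (8*(1/65))*108 = (8/65)*108 = 864/65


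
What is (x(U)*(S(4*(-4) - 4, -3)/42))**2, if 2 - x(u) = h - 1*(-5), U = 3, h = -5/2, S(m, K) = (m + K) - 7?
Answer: 25/196 ≈ 0.12755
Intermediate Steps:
S(m, K) = -7 + K + m (S(m, K) = (K + m) - 7 = -7 + K + m)
h = -5/2 (h = -5*1/2 = -5/2 ≈ -2.5000)
x(u) = -1/2 (x(u) = 2 - (-5/2 - 1*(-5)) = 2 - (-5/2 + 5) = 2 - 1*5/2 = 2 - 5/2 = -1/2)
(x(U)*(S(4*(-4) - 4, -3)/42))**2 = (-(-7 - 3 + (4*(-4) - 4))/(2*42))**2 = (-(-7 - 3 + (-16 - 4))/(2*42))**2 = (-(-7 - 3 - 20)/(2*42))**2 = (-(-15)/42)**2 = (-1/2*(-5/7))**2 = (5/14)**2 = 25/196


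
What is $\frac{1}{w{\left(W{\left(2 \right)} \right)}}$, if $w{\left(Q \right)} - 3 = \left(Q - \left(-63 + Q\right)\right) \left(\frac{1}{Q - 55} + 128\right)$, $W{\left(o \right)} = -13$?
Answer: $\frac{68}{548493} \approx 0.00012398$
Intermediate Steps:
$w{\left(Q \right)} = 8067 + \frac{63}{-55 + Q}$ ($w{\left(Q \right)} = 3 + \left(Q - \left(-63 + Q\right)\right) \left(\frac{1}{Q - 55} + 128\right) = 3 + 63 \left(\frac{1}{-55 + Q} + 128\right) = 3 + 63 \left(128 + \frac{1}{-55 + Q}\right) = 3 + \left(8064 + \frac{63}{-55 + Q}\right) = 8067 + \frac{63}{-55 + Q}$)
$\frac{1}{w{\left(W{\left(2 \right)} \right)}} = \frac{1}{3 \frac{1}{-55 - 13} \left(-147874 + 2689 \left(-13\right)\right)} = \frac{1}{3 \frac{1}{-68} \left(-147874 - 34957\right)} = \frac{1}{3 \left(- \frac{1}{68}\right) \left(-182831\right)} = \frac{1}{\frac{548493}{68}} = \frac{68}{548493}$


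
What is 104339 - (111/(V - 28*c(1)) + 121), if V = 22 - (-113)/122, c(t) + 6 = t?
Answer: 2071527644/19877 ≈ 1.0422e+5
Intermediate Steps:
c(t) = -6 + t
V = 2797/122 (V = 22 - (-113)/122 = 22 - 1*(-113/122) = 22 + 113/122 = 2797/122 ≈ 22.926)
104339 - (111/(V - 28*c(1)) + 121) = 104339 - (111/(2797/122 - 28*(-6 + 1)) + 121) = 104339 - (111/(2797/122 - 28*(-5)) + 121) = 104339 - (111/(2797/122 + 140) + 121) = 104339 - (111/(19877/122) + 121) = 104339 - ((122/19877)*111 + 121) = 104339 - (13542/19877 + 121) = 104339 - 1*2418659/19877 = 104339 - 2418659/19877 = 2071527644/19877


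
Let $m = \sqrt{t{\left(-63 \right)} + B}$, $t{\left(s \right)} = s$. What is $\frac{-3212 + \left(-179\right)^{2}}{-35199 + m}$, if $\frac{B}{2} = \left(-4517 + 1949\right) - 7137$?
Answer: $- \frac{338250657}{412996358} - \frac{28829 i \sqrt{19473}}{1238989074} \approx -0.81902 - 0.003247 i$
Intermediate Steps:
$B = -19410$ ($B = 2 \left(\left(-4517 + 1949\right) - 7137\right) = 2 \left(-2568 - 7137\right) = 2 \left(-9705\right) = -19410$)
$m = i \sqrt{19473}$ ($m = \sqrt{-63 - 19410} = \sqrt{-19473} = i \sqrt{19473} \approx 139.55 i$)
$\frac{-3212 + \left(-179\right)^{2}}{-35199 + m} = \frac{-3212 + \left(-179\right)^{2}}{-35199 + i \sqrt{19473}} = \frac{-3212 + 32041}{-35199 + i \sqrt{19473}} = \frac{28829}{-35199 + i \sqrt{19473}}$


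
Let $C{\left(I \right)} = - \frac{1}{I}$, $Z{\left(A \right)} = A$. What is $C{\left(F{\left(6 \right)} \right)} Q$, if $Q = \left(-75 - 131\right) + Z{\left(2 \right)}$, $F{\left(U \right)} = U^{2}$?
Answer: $\frac{17}{3} \approx 5.6667$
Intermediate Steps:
$Q = -204$ ($Q = \left(-75 - 131\right) + 2 = -206 + 2 = -204$)
$C{\left(F{\left(6 \right)} \right)} Q = - \frac{1}{6^{2}} \left(-204\right) = - \frac{1}{36} \left(-204\right) = \left(-1\right) \frac{1}{36} \left(-204\right) = \left(- \frac{1}{36}\right) \left(-204\right) = \frac{17}{3}$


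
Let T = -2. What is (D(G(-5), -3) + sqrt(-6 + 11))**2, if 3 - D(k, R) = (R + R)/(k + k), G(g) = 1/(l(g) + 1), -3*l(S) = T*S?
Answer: (4 - sqrt(5))**2 ≈ 3.1115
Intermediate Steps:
l(S) = 2*S/3 (l(S) = -(-2)*S/3 = 2*S/3)
G(g) = 1/(1 + 2*g/3) (G(g) = 1/(2*g/3 + 1) = 1/(1 + 2*g/3))
D(k, R) = 3 - R/k (D(k, R) = 3 - (R + R)/(k + k) = 3 - 2*R/(2*k) = 3 - 2*R*1/(2*k) = 3 - R/k)
(D(G(-5), -3) + sqrt(-6 + 11))**2 = ((3 - 1*(-3)/3/(3 + 2*(-5))) + sqrt(-6 + 11))**2 = ((3 - 1*(-3)/3/(3 - 10)) + sqrt(5))**2 = ((3 - 1*(-3)/3/(-7)) + sqrt(5))**2 = ((3 - 1*(-3)/3*(-1/7)) + sqrt(5))**2 = ((3 - 1*(-3)/(-3/7)) + sqrt(5))**2 = ((3 - 1*(-3)*(-7/3)) + sqrt(5))**2 = ((3 - 7) + sqrt(5))**2 = (-4 + sqrt(5))**2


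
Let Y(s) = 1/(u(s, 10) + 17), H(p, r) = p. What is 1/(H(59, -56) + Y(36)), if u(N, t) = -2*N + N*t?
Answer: 305/17996 ≈ 0.016948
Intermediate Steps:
Y(s) = 1/(17 + 8*s) (Y(s) = 1/(s*(-2 + 10) + 17) = 1/(s*8 + 17) = 1/(8*s + 17) = 1/(17 + 8*s))
1/(H(59, -56) + Y(36)) = 1/(59 + 1/(17 + 8*36)) = 1/(59 + 1/(17 + 288)) = 1/(59 + 1/305) = 1/(17996/305) = 305/17996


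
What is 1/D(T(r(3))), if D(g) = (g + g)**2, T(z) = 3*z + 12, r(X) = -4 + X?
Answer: 1/324 ≈ 0.0030864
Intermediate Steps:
T(z) = 12 + 3*z
D(g) = 4*g**2 (D(g) = (2*g)**2 = 4*g**2)
1/D(T(r(3))) = 1/(4*(12 + 3*(-4 + 3))**2) = 1/(4*(12 + 3*(-1))**2) = 1/(4*(12 - 3)**2) = 1/(4*9**2) = 1/(4*81) = 1/324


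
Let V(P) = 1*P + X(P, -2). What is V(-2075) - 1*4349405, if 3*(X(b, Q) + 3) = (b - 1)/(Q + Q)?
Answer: -4351310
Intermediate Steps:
X(b, Q) = -3 + (-1 + b)/(6*Q) (X(b, Q) = -3 + ((b - 1)/(Q + Q))/3 = -3 + ((-1 + b)/((2*Q)))/3 = -3 + ((-1 + b)*(1/(2*Q)))/3 = -3 + ((-1 + b)/(2*Q))/3 = -3 + (-1 + b)/(6*Q))
V(P) = -35/12 + 11*P/12 (V(P) = 1*P + (⅙)*(-1 + P - 18*(-2))/(-2) = P + (⅙)*(-½)*(-1 + P + 36) = P + (⅙)*(-½)*(35 + P) = P + (-35/12 - P/12) = -35/12 + 11*P/12)
V(-2075) - 1*4349405 = (-35/12 + (11/12)*(-2075)) - 1*4349405 = (-35/12 - 22825/12) - 4349405 = -1905 - 4349405 = -4351310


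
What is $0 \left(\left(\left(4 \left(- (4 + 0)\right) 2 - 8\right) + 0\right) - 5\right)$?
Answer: $0$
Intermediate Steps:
$0 \left(\left(\left(4 \left(- (4 + 0)\right) 2 - 8\right) + 0\right) - 5\right) = 0 \left(\left(\left(4 \left(\left(-1\right) 4\right) 2 - 8\right) + 0\right) - 5\right) = 0 \left(\left(\left(4 \left(-4\right) 2 - 8\right) + 0\right) - 5\right) = 0 \left(\left(\left(\left(-16\right) 2 - 8\right) + 0\right) - 5\right) = 0 \left(\left(\left(-32 - 8\right) + 0\right) - 5\right) = 0 \left(\left(-40 + 0\right) - 5\right) = 0 \left(-40 - 5\right) = 0 \left(-45\right) = 0$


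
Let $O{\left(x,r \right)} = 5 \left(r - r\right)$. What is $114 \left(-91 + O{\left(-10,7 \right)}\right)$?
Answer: $-10374$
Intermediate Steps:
$O{\left(x,r \right)} = 0$ ($O{\left(x,r \right)} = 5 \cdot 0 = 0$)
$114 \left(-91 + O{\left(-10,7 \right)}\right) = 114 \left(-91 + 0\right) = 114 \left(-91\right) = -10374$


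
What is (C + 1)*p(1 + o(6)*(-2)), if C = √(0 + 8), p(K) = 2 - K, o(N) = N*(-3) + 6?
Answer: -23 - 46*√2 ≈ -88.054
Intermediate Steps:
o(N) = 6 - 3*N (o(N) = -3*N + 6 = 6 - 3*N)
C = 2*√2 (C = √8 = 2*√2 ≈ 2.8284)
(C + 1)*p(1 + o(6)*(-2)) = (2*√2 + 1)*(2 - (1 + (6 - 3*6)*(-2))) = (1 + 2*√2)*(2 - (1 + (6 - 18)*(-2))) = (1 + 2*√2)*(2 - (1 - 12*(-2))) = (1 + 2*√2)*(2 - (1 + 24)) = (1 + 2*√2)*(2 - 1*25) = (1 + 2*√2)*(2 - 25) = (1 + 2*√2)*(-23) = -23 - 46*√2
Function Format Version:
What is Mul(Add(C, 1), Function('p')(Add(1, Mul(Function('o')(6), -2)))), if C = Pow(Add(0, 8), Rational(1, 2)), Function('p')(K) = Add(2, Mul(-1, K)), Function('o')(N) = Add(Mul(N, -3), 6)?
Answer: Add(-23, Mul(-46, Pow(2, Rational(1, 2)))) ≈ -88.054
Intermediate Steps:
Function('o')(N) = Add(6, Mul(-3, N)) (Function('o')(N) = Add(Mul(-3, N), 6) = Add(6, Mul(-3, N)))
C = Mul(2, Pow(2, Rational(1, 2))) (C = Pow(8, Rational(1, 2)) = Mul(2, Pow(2, Rational(1, 2))) ≈ 2.8284)
Mul(Add(C, 1), Function('p')(Add(1, Mul(Function('o')(6), -2)))) = Mul(Add(Mul(2, Pow(2, Rational(1, 2))), 1), Add(2, Mul(-1, Add(1, Mul(Add(6, Mul(-3, 6)), -2))))) = Mul(Add(1, Mul(2, Pow(2, Rational(1, 2)))), Add(2, Mul(-1, Add(1, Mul(Add(6, -18), -2))))) = Mul(Add(1, Mul(2, Pow(2, Rational(1, 2)))), Add(2, Mul(-1, Add(1, Mul(-12, -2))))) = Mul(Add(1, Mul(2, Pow(2, Rational(1, 2)))), Add(2, Mul(-1, Add(1, 24)))) = Mul(Add(1, Mul(2, Pow(2, Rational(1, 2)))), Add(2, Mul(-1, 25))) = Mul(Add(1, Mul(2, Pow(2, Rational(1, 2)))), Add(2, -25)) = Mul(Add(1, Mul(2, Pow(2, Rational(1, 2)))), -23) = Add(-23, Mul(-46, Pow(2, Rational(1, 2))))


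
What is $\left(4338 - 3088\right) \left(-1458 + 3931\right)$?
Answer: $3091250$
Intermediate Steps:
$\left(4338 - 3088\right) \left(-1458 + 3931\right) = 1250 \cdot 2473 = 3091250$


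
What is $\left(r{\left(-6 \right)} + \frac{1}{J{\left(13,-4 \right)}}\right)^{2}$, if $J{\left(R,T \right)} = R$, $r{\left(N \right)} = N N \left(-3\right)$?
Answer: $\frac{1968409}{169} \approx 11647.0$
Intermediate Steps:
$r{\left(N \right)} = - 3 N^{2}$ ($r{\left(N \right)} = N^{2} \left(-3\right) = - 3 N^{2}$)
$\left(r{\left(-6 \right)} + \frac{1}{J{\left(13,-4 \right)}}\right)^{2} = \left(- 3 \left(-6\right)^{2} + \frac{1}{13}\right)^{2} = \left(\left(-3\right) 36 + \frac{1}{13}\right)^{2} = \left(-108 + \frac{1}{13}\right)^{2} = \left(- \frac{1403}{13}\right)^{2} = \frac{1968409}{169}$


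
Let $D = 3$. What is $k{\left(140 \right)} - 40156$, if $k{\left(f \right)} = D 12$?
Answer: $-40120$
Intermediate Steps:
$k{\left(f \right)} = 36$ ($k{\left(f \right)} = 3 \cdot 12 = 36$)
$k{\left(140 \right)} - 40156 = 36 - 40156 = -40120$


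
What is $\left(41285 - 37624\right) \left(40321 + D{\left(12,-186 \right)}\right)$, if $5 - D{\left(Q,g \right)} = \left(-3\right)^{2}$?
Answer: $147600537$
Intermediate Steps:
$D{\left(Q,g \right)} = -4$ ($D{\left(Q,g \right)} = 5 - \left(-3\right)^{2} = 5 - 9 = -4$)
$\left(41285 - 37624\right) \left(40321 + D{\left(12,-186 \right)}\right) = \left(41285 - 37624\right) \left(40321 - 4\right) = 3661 \cdot 40317 = 147600537$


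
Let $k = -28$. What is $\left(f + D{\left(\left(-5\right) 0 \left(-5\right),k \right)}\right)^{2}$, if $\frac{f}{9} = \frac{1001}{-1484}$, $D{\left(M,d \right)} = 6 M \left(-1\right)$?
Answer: $\frac{1656369}{44944} \approx 36.854$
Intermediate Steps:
$D{\left(M,d \right)} = - 6 M$ ($D{\left(M,d \right)} = 6 \left(- M\right) = - 6 M$)
$f = - \frac{1287}{212}$ ($f = 9 \frac{1001}{-1484} = 9 \cdot 1001 \left(- \frac{1}{1484}\right) = 9 \left(- \frac{143}{212}\right) = - \frac{1287}{212} \approx -6.0708$)
$\left(f + D{\left(\left(-5\right) 0 \left(-5\right),k \right)}\right)^{2} = \left(- \frac{1287}{212} - 6 \left(-5\right) 0 \left(-5\right)\right)^{2} = \left(- \frac{1287}{212} - 6 \cdot 0 \left(-5\right)\right)^{2} = \left(- \frac{1287}{212} - 0\right)^{2} = \left(- \frac{1287}{212} + 0\right)^{2} = \left(- \frac{1287}{212}\right)^{2} = \frac{1656369}{44944}$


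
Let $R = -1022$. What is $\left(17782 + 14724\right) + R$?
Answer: $31484$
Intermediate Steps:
$\left(17782 + 14724\right) + R = \left(17782 + 14724\right) - 1022 = 32506 - 1022 = 31484$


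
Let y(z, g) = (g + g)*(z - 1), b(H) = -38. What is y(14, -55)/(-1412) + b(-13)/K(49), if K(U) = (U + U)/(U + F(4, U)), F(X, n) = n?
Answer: -26113/706 ≈ -36.987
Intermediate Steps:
K(U) = 1 (K(U) = (U + U)/(U + U) = (2*U)/((2*U)) = (2*U)*(1/(2*U)) = 1)
y(z, g) = 2*g*(-1 + z) (y(z, g) = (2*g)*(-1 + z) = 2*g*(-1 + z))
y(14, -55)/(-1412) + b(-13)/K(49) = (2*(-55)*(-1 + 14))/(-1412) - 38/1 = (2*(-55)*13)*(-1/1412) - 38*1 = -1430*(-1/1412) - 38 = 715/706 - 38 = -26113/706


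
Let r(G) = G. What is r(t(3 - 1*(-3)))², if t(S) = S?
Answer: 36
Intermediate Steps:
r(t(3 - 1*(-3)))² = (3 - 1*(-3))² = (3 + 3)² = 6² = 36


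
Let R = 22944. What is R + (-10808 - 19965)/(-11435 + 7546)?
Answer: 89259989/3889 ≈ 22952.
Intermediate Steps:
R + (-10808 - 19965)/(-11435 + 7546) = 22944 + (-10808 - 19965)/(-11435 + 7546) = 22944 - 30773/(-3889) = 22944 - 30773*(-1/3889) = 22944 + 30773/3889 = 89259989/3889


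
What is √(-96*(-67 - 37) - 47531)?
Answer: I*√37547 ≈ 193.77*I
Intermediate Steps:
√(-96*(-67 - 37) - 47531) = √(-96*(-104) - 47531) = √(9984 - 47531) = √(-37547) = I*√37547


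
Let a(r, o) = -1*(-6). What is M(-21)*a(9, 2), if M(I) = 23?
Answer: 138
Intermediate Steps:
a(r, o) = 6
M(-21)*a(9, 2) = 23*6 = 138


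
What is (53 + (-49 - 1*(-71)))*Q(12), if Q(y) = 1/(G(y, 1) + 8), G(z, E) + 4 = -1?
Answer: 25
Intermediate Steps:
G(z, E) = -5 (G(z, E) = -4 - 1 = -5)
Q(y) = ⅓ (Q(y) = 1/(-5 + 8) = 1/3 = ⅓)
(53 + (-49 - 1*(-71)))*Q(12) = (53 + (-49 - 1*(-71)))*(⅓) = (53 + (-49 + 71))*(⅓) = (53 + 22)*(⅓) = 75*(⅓) = 25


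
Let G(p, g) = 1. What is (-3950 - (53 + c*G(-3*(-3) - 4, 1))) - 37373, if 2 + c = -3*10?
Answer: -41344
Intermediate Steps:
c = -32 (c = -2 - 3*10 = -2 - 30 = -32)
(-3950 - (53 + c*G(-3*(-3) - 4, 1))) - 37373 = (-3950 - (53 - 32*1)) - 37373 = (-3950 - (53 - 32)) - 37373 = (-3950 - 1*21) - 37373 = (-3950 - 21) - 37373 = -3971 - 37373 = -41344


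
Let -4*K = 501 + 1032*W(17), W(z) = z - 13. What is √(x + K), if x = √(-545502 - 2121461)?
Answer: √(-4629 + 4*I*√2666963)/2 ≈ 20.546 + 39.742*I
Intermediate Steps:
W(z) = -13 + z
K = -4629/4 (K = -(501 + 1032*(-13 + 17))/4 = -(501 + 1032*4)/4 = -(501 + 4128)/4 = -¼*4629 = -4629/4 ≈ -1157.3)
x = I*√2666963 (x = √(-2666963) = I*√2666963 ≈ 1633.1*I)
√(x + K) = √(I*√2666963 - 4629/4) = √(-4629/4 + I*√2666963)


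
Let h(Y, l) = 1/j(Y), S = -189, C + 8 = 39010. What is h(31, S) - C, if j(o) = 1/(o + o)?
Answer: -38940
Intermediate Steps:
j(o) = 1/(2*o)
C = 39002 (C = -8 + 39010 = 39002)
h(Y, l) = 2*Y (h(Y, l) = 1/(1/(2*Y)) = 2*Y)
h(31, S) - C = 2*31 - 1*39002 = 62 - 39002 = -38940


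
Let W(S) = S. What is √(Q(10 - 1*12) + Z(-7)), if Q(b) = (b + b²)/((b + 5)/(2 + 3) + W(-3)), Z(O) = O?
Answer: I*√282/6 ≈ 2.7988*I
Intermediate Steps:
Q(b) = (b + b²)/(-2 + b/5) (Q(b) = (b + b²)/((b + 5)/(2 + 3) - 3) = (b + b²)/((5 + b)/5 - 3) = (b + b²)/((5 + b)*(⅕) - 3) = (b + b²)/((1 + b/5) - 3) = (b + b²)/(-2 + b/5))
√(Q(10 - 1*12) + Z(-7)) = √(5*(10 - 1*12)*(1 + (10 - 1*12))/(-10 + (10 - 1*12)) - 7) = √(5*(10 - 12)*(1 + (10 - 12))/(-10 + (10 - 12)) - 7) = √(5*(-2)*(1 - 2)/(-10 - 2) - 7) = √(5*(-2)*(-1)/(-12) - 7) = √(5*(-2)*(-1/12)*(-1) - 7) = √(-⅚ - 7) = √(-47/6) = I*√282/6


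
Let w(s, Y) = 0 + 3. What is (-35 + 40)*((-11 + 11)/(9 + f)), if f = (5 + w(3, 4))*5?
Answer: 0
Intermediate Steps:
w(s, Y) = 3
f = 40 (f = (5 + 3)*5 = 8*5 = 40)
(-35 + 40)*((-11 + 11)/(9 + f)) = (-35 + 40)*((-11 + 11)/(9 + 40)) = 5*(0/49) = 5*(0*(1/49)) = 5*0 = 0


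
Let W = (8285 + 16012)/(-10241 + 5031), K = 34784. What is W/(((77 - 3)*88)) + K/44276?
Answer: 294764770427/375543718880 ≈ 0.78490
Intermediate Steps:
W = -24297/5210 (W = 24297/(-5210) = 24297*(-1/5210) = -24297/5210 ≈ -4.6635)
W/(((77 - 3)*88)) + K/44276 = -24297*1/(88*(77 - 3))/5210 + 34784/44276 = -24297/(5210*(74*88)) + 34784*(1/44276) = -24297/5210/6512 + 8696/11069 = -24297/5210*1/6512 + 8696/11069 = -24297/33927520 + 8696/11069 = 294764770427/375543718880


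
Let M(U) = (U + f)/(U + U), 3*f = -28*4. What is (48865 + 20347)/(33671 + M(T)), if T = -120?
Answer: 6229080/3030449 ≈ 2.0555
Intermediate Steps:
f = -112/3 (f = (-28*4)/3 = (⅓)*(-112) = -112/3 ≈ -37.333)
M(U) = (-112/3 + U)/(2*U) (M(U) = (U - 112/3)/(U + U) = (-112/3 + U)/((2*U)) = (-112/3 + U)*(1/(2*U)) = (-112/3 + U)/(2*U))
(48865 + 20347)/(33671 + M(T)) = (48865 + 20347)/(33671 + (⅙)*(-112 + 3*(-120))/(-120)) = 69212/(33671 + (⅙)*(-1/120)*(-112 - 360)) = 69212/(33671 + (⅙)*(-1/120)*(-472)) = 69212/(33671 + 59/90) = 69212/(3030449/90) = 69212*(90/3030449) = 6229080/3030449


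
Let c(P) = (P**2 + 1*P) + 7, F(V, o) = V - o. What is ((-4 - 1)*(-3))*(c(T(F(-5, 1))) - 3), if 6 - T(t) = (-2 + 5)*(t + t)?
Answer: 27150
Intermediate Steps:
T(t) = 6 - 6*t (T(t) = 6 - (-2 + 5)*(t + t) = 6 - 3*2*t = 6 - 6*t)
c(P) = 7 + P + P**2 (c(P) = (P**2 + P) + 7 = (P + P**2) + 7 = 7 + P + P**2)
((-4 - 1)*(-3))*(c(T(F(-5, 1))) - 3) = ((-4 - 1)*(-3))*((7 + (6 - 6*(-5 - 1*1)) + (6 - 6*(-5 - 1*1))**2) - 3) = (-5*(-3))*((7 + (6 - 6*(-5 - 1)) + (6 - 6*(-5 - 1))**2) - 3) = 15*((7 + (6 - 6*(-6)) + (6 - 6*(-6))**2) - 3) = 15*((7 + (6 + 36) + (6 + 36)**2) - 3) = 15*((7 + 42 + 42**2) - 3) = 15*((7 + 42 + 1764) - 3) = 15*(1813 - 3) = 15*1810 = 27150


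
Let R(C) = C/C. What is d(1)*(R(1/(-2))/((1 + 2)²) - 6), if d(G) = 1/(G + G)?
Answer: -53/18 ≈ -2.9444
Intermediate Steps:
R(C) = 1
d(G) = 1/(2*G)
d(1)*(R(1/(-2))/((1 + 2)²) - 6) = ((½)/1)*(1/(1 + 2)² - 6) = ((½)*1)*(1/3² - 6) = (1/9 - 6)/2 = (1*(⅑) - 6)/2 = (⅑ - 6)/2 = (½)*(-53/9) = -53/18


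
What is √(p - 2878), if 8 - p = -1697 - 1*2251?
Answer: 7*√22 ≈ 32.833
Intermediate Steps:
p = 3956 (p = 8 - (-1697 - 1*2251) = 8 - (-1697 - 2251) = 8 - 1*(-3948) = 8 + 3948 = 3956)
√(p - 2878) = √(3956 - 2878) = √1078 = 7*√22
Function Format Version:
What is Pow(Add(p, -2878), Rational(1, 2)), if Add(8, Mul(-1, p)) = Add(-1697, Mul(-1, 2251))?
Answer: Mul(7, Pow(22, Rational(1, 2))) ≈ 32.833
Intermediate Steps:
p = 3956 (p = Add(8, Mul(-1, Add(-1697, Mul(-1, 2251)))) = Add(8, Mul(-1, Add(-1697, -2251))) = Add(8, Mul(-1, -3948)) = Add(8, 3948) = 3956)
Pow(Add(p, -2878), Rational(1, 2)) = Pow(Add(3956, -2878), Rational(1, 2)) = Pow(1078, Rational(1, 2)) = Mul(7, Pow(22, Rational(1, 2)))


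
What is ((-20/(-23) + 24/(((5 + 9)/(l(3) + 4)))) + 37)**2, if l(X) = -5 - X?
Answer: 24930049/25921 ≈ 961.77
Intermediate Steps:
((-20/(-23) + 24/(((5 + 9)/(l(3) + 4)))) + 37)**2 = ((-20/(-23) + 24/(((5 + 9)/((-5 - 1*3) + 4)))) + 37)**2 = ((-20*(-1/23) + 24/((14/((-5 - 3) + 4)))) + 37)**2 = ((20/23 + 24/((14/(-8 + 4)))) + 37)**2 = ((20/23 + 24/((14/(-4)))) + 37)**2 = ((20/23 + 24/((14*(-1/4)))) + 37)**2 = ((20/23 + 24/(-7/2)) + 37)**2 = ((20/23 + 24*(-2/7)) + 37)**2 = ((20/23 - 48/7) + 37)**2 = (-964/161 + 37)**2 = (4993/161)**2 = 24930049/25921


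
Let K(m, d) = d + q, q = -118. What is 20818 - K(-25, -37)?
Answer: 20973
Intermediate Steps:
K(m, d) = -118 + d (K(m, d) = d - 118 = -118 + d)
20818 - K(-25, -37) = 20818 - (-118 - 37) = 20818 - 1*(-155) = 20818 + 155 = 20973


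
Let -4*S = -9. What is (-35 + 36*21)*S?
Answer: 6489/4 ≈ 1622.3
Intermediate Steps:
S = 9/4 (S = -¼*(-9) = 9/4 ≈ 2.2500)
(-35 + 36*21)*S = (-35 + 36*21)*(9/4) = (-35 + 756)*(9/4) = 721*(9/4) = 6489/4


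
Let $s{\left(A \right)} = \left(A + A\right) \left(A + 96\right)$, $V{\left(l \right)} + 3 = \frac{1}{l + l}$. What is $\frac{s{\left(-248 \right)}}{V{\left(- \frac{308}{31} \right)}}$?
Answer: $- \frac{46441472}{1879} \approx -24716.0$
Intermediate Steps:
$V{\left(l \right)} = -3 + \frac{1}{2 l}$ ($V{\left(l \right)} = -3 + \frac{1}{l + l} = -3 + \frac{1}{2 l}$)
$s{\left(A \right)} = 2 A \left(96 + A\right)$
$\frac{s{\left(-248 \right)}}{V{\left(- \frac{308}{31} \right)}} = \frac{2 \left(-248\right) \left(96 - 248\right)}{-3 + \frac{1}{2 \left(- \frac{308}{31}\right)}} = \frac{2 \left(-248\right) \left(-152\right)}{-3 + \frac{1}{2 \left(\left(-308\right) \frac{1}{31}\right)}} = \frac{75392}{-3 + \frac{1}{2 \left(- \frac{308}{31}\right)}} = \frac{75392}{-3 + \frac{1}{2} \left(- \frac{31}{308}\right)} = \frac{75392}{-3 - \frac{31}{616}} = \frac{75392}{- \frac{1879}{616}} = 75392 \left(- \frac{616}{1879}\right) = - \frac{46441472}{1879}$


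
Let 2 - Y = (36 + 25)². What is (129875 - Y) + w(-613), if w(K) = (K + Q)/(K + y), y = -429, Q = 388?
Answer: 139205173/1042 ≈ 1.3359e+5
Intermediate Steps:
Y = -3719 (Y = 2 - (36 + 25)² = 2 - 1*61² = 2 - 1*3721 = 2 - 3721 = -3719)
w(K) = (388 + K)/(-429 + K) (w(K) = (K + 388)/(K - 429) = (388 + K)/(-429 + K))
(129875 - Y) + w(-613) = (129875 - 1*(-3719)) + (388 - 613)/(-429 - 613) = (129875 + 3719) - 225/(-1042) = 133594 - 1/1042*(-225) = 133594 + 225/1042 = 139205173/1042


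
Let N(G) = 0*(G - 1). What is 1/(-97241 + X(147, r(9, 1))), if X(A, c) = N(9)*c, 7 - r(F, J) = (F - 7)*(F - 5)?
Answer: -1/97241 ≈ -1.0284e-5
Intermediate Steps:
N(G) = 0 (N(G) = 0*(-1 + G) = 0)
r(F, J) = 7 - (-7 + F)*(-5 + F) (r(F, J) = 7 - (F - 7)*(F - 5) = 7 - (-7 + F)*(-5 + F))
X(A, c) = 0 (X(A, c) = 0*c = 0)
1/(-97241 + X(147, r(9, 1))) = 1/(-97241 + 0) = 1/(-97241) = -1/97241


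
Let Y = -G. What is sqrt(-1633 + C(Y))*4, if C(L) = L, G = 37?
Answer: 4*I*sqrt(1670) ≈ 163.46*I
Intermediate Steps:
Y = -37 (Y = -1*37 = -37)
sqrt(-1633 + C(Y))*4 = sqrt(-1633 - 37)*4 = sqrt(-1670)*4 = (I*sqrt(1670))*4 = 4*I*sqrt(1670)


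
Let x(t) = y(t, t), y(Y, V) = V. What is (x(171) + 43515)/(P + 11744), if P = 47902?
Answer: 7281/9941 ≈ 0.73242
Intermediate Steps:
x(t) = t
(x(171) + 43515)/(P + 11744) = (171 + 43515)/(47902 + 11744) = 43686/59646 = 43686*(1/59646) = 7281/9941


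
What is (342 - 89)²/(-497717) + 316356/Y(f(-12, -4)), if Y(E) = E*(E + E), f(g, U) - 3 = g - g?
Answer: 2385675865/135741 ≈ 17575.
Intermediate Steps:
f(g, U) = 3 (f(g, U) = 3 + (g - g) = 3 + 0 = 3)
Y(E) = 2*E² (Y(E) = E*(2*E) = 2*E²)
(342 - 89)²/(-497717) + 316356/Y(f(-12, -4)) = (342 - 89)²/(-497717) + 316356/((2*3²)) = 253²*(-1/497717) + 316356/((2*9)) = 64009*(-1/497717) + 316356/18 = -5819/45247 + 316356*(1/18) = -5819/45247 + 52726/3 = 2385675865/135741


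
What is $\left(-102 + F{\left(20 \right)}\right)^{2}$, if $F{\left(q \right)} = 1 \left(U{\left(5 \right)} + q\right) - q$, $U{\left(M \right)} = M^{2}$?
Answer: $5929$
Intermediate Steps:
$F{\left(q \right)} = 25$ ($F{\left(q \right)} = 1 \left(5^{2} + q\right) - q = 1 \left(25 + q\right) - q = \left(25 + q\right) - q = 25$)
$\left(-102 + F{\left(20 \right)}\right)^{2} = \left(-102 + 25\right)^{2} = \left(-77\right)^{2} = 5929$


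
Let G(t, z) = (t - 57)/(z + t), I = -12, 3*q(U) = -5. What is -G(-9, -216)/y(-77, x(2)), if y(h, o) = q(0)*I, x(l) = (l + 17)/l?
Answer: -11/750 ≈ -0.014667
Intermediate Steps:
q(U) = -5/3 (q(U) = (⅓)*(-5) = -5/3)
x(l) = (17 + l)/l
y(h, o) = 20 (y(h, o) = -5/3*(-12) = 20)
G(t, z) = (-57 + t)/(t + z)
-G(-9, -216)/y(-77, x(2)) = -(-57 - 9)/(-9 - 216)/20 = --66/(-225)/20 = -(-1/225*(-66))/20 = -22/(75*20) = -1*11/750 = -11/750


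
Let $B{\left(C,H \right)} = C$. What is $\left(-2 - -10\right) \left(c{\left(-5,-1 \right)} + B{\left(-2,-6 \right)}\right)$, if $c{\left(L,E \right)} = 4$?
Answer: $16$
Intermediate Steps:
$\left(-2 - -10\right) \left(c{\left(-5,-1 \right)} + B{\left(-2,-6 \right)}\right) = \left(-2 - -10\right) \left(4 - 2\right) = \left(-2 + 10\right) 2 = 8 \cdot 2 = 16$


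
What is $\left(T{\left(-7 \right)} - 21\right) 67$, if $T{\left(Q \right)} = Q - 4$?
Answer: $-2144$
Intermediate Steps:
$T{\left(Q \right)} = -4 + Q$
$\left(T{\left(-7 \right)} - 21\right) 67 = \left(\left(-4 - 7\right) - 21\right) 67 = \left(-11 - 21\right) 67 = \left(-32\right) 67 = -2144$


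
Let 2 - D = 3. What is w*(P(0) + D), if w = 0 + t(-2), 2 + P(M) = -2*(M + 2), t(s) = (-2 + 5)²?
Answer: -63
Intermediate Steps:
t(s) = 9 (t(s) = 3² = 9)
D = -1 (D = 2 - 1*3 = 2 - 3 = -1)
P(M) = -6 - 2*M (P(M) = -2 - 2*(M + 2) = -2 - 2*(2 + M) = -2 + (-4 - 2*M) = -6 - 2*M)
w = 9 (w = 0 + 9 = 9)
w*(P(0) + D) = 9*((-6 - 2*0) - 1) = 9*((-6 + 0) - 1) = 9*(-6 - 1) = 9*(-7) = -63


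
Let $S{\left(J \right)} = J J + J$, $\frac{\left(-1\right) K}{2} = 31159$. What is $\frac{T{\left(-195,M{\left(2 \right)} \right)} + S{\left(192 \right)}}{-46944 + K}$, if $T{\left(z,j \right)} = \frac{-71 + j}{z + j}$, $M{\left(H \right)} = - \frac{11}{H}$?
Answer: $- \frac{14859609}{43814062} \approx -0.33915$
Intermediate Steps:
$K = -62318$ ($K = \left(-2\right) 31159 = -62318$)
$S{\left(J \right)} = J + J^{2}$ ($S{\left(J \right)} = J^{2} + J = J + J^{2}$)
$T{\left(z,j \right)} = \frac{-71 + j}{j + z}$
$\frac{T{\left(-195,M{\left(2 \right)} \right)} + S{\left(192 \right)}}{-46944 + K} = \frac{\frac{-71 - \frac{11}{2}}{- \frac{11}{2} - 195} + 192 \left(1 + 192\right)}{-46944 - 62318} = \frac{\frac{-71 - \frac{11}{2}}{\left(-11\right) \frac{1}{2} - 195} + 192 \cdot 193}{-109262} = \left(\frac{-71 - \frac{11}{2}}{- \frac{11}{2} - 195} + 37056\right) \left(- \frac{1}{109262}\right) = \left(\frac{1}{- \frac{401}{2}} \left(- \frac{153}{2}\right) + 37056\right) \left(- \frac{1}{109262}\right) = \left(\left(- \frac{2}{401}\right) \left(- \frac{153}{2}\right) + 37056\right) \left(- \frac{1}{109262}\right) = \left(\frac{153}{401} + 37056\right) \left(- \frac{1}{109262}\right) = \frac{14859609}{401} \left(- \frac{1}{109262}\right) = - \frac{14859609}{43814062}$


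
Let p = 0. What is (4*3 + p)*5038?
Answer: 60456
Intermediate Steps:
(4*3 + p)*5038 = (4*3 + 0)*5038 = (12 + 0)*5038 = 12*5038 = 60456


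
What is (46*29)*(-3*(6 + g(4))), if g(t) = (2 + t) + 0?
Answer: -48024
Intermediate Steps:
g(t) = 2 + t
(46*29)*(-3*(6 + g(4))) = (46*29)*(-3*(6 + (2 + 4))) = 1334*(-3*(6 + 6)) = 1334*(-3*12) = 1334*(-36) = -48024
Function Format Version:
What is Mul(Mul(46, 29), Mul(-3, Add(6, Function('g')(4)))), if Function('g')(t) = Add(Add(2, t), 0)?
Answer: -48024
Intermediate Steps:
Function('g')(t) = Add(2, t)
Mul(Mul(46, 29), Mul(-3, Add(6, Function('g')(4)))) = Mul(Mul(46, 29), Mul(-3, Add(6, Add(2, 4)))) = Mul(1334, Mul(-3, Add(6, 6))) = Mul(1334, Mul(-3, 12)) = Mul(1334, -36) = -48024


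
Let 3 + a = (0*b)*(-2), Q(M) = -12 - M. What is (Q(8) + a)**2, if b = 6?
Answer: 529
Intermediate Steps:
a = -3 (a = -3 + (0*6)*(-2) = -3 + 0*(-2) = -3 + 0 = -3)
(Q(8) + a)**2 = ((-12 - 1*8) - 3)**2 = ((-12 - 8) - 3)**2 = (-20 - 3)**2 = (-23)**2 = 529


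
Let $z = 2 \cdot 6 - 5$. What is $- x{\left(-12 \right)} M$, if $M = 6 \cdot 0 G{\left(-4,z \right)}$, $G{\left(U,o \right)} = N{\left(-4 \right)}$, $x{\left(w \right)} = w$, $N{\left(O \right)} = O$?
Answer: $0$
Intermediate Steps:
$z = 7$ ($z = 12 - 5 = 7$)
$G{\left(U,o \right)} = -4$
$M = 0$ ($M = 6 \cdot 0 \left(-4\right) = 0 \left(-4\right) = 0$)
$- x{\left(-12 \right)} M = - \left(-12\right) 0 = \left(-1\right) 0 = 0$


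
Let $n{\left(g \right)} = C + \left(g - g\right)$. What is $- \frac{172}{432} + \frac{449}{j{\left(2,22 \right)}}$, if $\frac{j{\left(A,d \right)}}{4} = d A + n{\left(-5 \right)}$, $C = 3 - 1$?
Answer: $\frac{10145}{4968} \approx 2.0421$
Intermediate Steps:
$C = 2$ ($C = 3 - 1 = 2$)
$n{\left(g \right)} = 2$ ($n{\left(g \right)} = 2 + \left(g - g\right) = 2 + 0 = 2$)
$j{\left(A,d \right)} = 8 + 4 A d$ ($j{\left(A,d \right)} = 4 \left(d A + 2\right) = 4 \left(A d + 2\right) = 4 \left(2 + A d\right) = 8 + 4 A d$)
$- \frac{172}{432} + \frac{449}{j{\left(2,22 \right)}} = - \frac{172}{432} + \frac{449}{8 + 4 \cdot 2 \cdot 22} = \left(-172\right) \frac{1}{432} + \frac{449}{8 + 176} = - \frac{43}{108} + \frac{449}{184} = \frac{10145}{4968}$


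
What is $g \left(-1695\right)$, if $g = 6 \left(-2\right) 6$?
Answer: $122040$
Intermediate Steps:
$g = -72$ ($g = \left(-12\right) 6 = -72$)
$g \left(-1695\right) = \left(-72\right) \left(-1695\right) = 122040$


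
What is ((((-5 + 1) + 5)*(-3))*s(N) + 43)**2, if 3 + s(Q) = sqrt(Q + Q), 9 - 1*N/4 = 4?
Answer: 3064 - 624*sqrt(10) ≈ 1090.7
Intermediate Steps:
N = 20 (N = 36 - 4*4 = 36 - 16 = 20)
s(Q) = -3 + sqrt(2)*sqrt(Q) (s(Q) = -3 + sqrt(Q + Q) = -3 + sqrt(2*Q) = -3 + sqrt(2)*sqrt(Q))
((((-5 + 1) + 5)*(-3))*s(N) + 43)**2 = ((((-5 + 1) + 5)*(-3))*(-3 + sqrt(2)*sqrt(20)) + 43)**2 = (((-4 + 5)*(-3))*(-3 + sqrt(2)*(2*sqrt(5))) + 43)**2 = ((1*(-3))*(-3 + 2*sqrt(10)) + 43)**2 = (-3*(-3 + 2*sqrt(10)) + 43)**2 = ((9 - 6*sqrt(10)) + 43)**2 = (52 - 6*sqrt(10))**2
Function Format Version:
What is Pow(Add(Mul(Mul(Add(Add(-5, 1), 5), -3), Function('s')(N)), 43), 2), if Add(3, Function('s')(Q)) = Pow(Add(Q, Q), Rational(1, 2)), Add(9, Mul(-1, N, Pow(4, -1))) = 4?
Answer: Add(3064, Mul(-624, Pow(10, Rational(1, 2)))) ≈ 1090.7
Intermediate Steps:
N = 20 (N = Add(36, Mul(-4, 4)) = Add(36, -16) = 20)
Function('s')(Q) = Add(-3, Mul(Pow(2, Rational(1, 2)), Pow(Q, Rational(1, 2)))) (Function('s')(Q) = Add(-3, Pow(Add(Q, Q), Rational(1, 2))) = Add(-3, Pow(Mul(2, Q), Rational(1, 2))) = Add(-3, Mul(Pow(2, Rational(1, 2)), Pow(Q, Rational(1, 2)))))
Pow(Add(Mul(Mul(Add(Add(-5, 1), 5), -3), Function('s')(N)), 43), 2) = Pow(Add(Mul(Mul(Add(Add(-5, 1), 5), -3), Add(-3, Mul(Pow(2, Rational(1, 2)), Pow(20, Rational(1, 2))))), 43), 2) = Pow(Add(Mul(Mul(Add(-4, 5), -3), Add(-3, Mul(Pow(2, Rational(1, 2)), Mul(2, Pow(5, Rational(1, 2)))))), 43), 2) = Pow(Add(Mul(Mul(1, -3), Add(-3, Mul(2, Pow(10, Rational(1, 2))))), 43), 2) = Pow(Add(Mul(-3, Add(-3, Mul(2, Pow(10, Rational(1, 2))))), 43), 2) = Pow(Add(Add(9, Mul(-6, Pow(10, Rational(1, 2)))), 43), 2) = Pow(Add(52, Mul(-6, Pow(10, Rational(1, 2)))), 2)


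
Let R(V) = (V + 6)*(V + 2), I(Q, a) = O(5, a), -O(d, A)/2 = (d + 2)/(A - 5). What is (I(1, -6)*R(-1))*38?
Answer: 2660/11 ≈ 241.82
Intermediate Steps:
O(d, A) = -2*(2 + d)/(-5 + A) (O(d, A) = -2*(d + 2)/(A - 5) = -2*(2 + d)/(-5 + A))
I(Q, a) = -14/(-5 + a) (I(Q, a) = 2*(-2 - 1*5)/(-5 + a) = 2*(-2 - 5)/(-5 + a) = 2*(-7)/(-5 + a) = -14/(-5 + a))
R(V) = (2 + V)*(6 + V) (R(V) = (6 + V)*(2 + V) = (2 + V)*(6 + V))
(I(1, -6)*R(-1))*38 = ((-14/(-5 - 6))*(12 + (-1)**2 + 8*(-1)))*38 = ((-14/(-11))*(12 + 1 - 8))*38 = (-14*(-1/11)*5)*38 = ((14/11)*5)*38 = (70/11)*38 = 2660/11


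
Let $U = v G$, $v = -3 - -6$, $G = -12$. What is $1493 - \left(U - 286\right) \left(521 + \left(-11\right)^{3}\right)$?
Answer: $-259327$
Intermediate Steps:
$v = 3$ ($v = -3 + 6 = 3$)
$U = -36$ ($U = 3 \left(-12\right) = -36$)
$1493 - \left(U - 286\right) \left(521 + \left(-11\right)^{3}\right) = 1493 - \left(-36 - 286\right) \left(521 + \left(-11\right)^{3}\right) = 1493 - - 322 \left(521 - 1331\right) = 1493 - \left(-322\right) \left(-810\right) = 1493 - 260820 = -259327$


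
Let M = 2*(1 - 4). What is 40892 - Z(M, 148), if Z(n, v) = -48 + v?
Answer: 40792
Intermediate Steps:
M = -6 (M = 2*(-3) = -6)
40892 - Z(M, 148) = 40892 - (-48 + 148) = 40892 - 1*100 = 40892 - 100 = 40792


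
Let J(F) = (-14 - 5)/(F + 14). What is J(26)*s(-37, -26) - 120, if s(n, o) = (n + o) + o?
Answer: -3109/40 ≈ -77.725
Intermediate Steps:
s(n, o) = n + 2*o
J(F) = -19/(14 + F)
J(26)*s(-37, -26) - 120 = (-19/(14 + 26))*(-37 + 2*(-26)) - 120 = (-19/40)*(-37 - 52) - 120 = -19*1/40*(-89) - 120 = -19/40*(-89) - 120 = 1691/40 - 120 = -3109/40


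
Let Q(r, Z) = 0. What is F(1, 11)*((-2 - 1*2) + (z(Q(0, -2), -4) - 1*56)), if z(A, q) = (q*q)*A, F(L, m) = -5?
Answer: 300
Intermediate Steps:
z(A, q) = A*q**2 (z(A, q) = q**2*A = A*q**2)
F(1, 11)*((-2 - 1*2) + (z(Q(0, -2), -4) - 1*56)) = -5*((-2 - 1*2) + (0*(-4)**2 - 1*56)) = -5*((-2 - 2) + (0*16 - 56)) = -5*(-4 + (0 - 56)) = -5*(-4 - 56) = -5*(-60) = 300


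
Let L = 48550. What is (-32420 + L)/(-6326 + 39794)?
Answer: 8065/16734 ≈ 0.48195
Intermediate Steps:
(-32420 + L)/(-6326 + 39794) = (-32420 + 48550)/(-6326 + 39794) = 16130/33468 = 16130*(1/33468) = 8065/16734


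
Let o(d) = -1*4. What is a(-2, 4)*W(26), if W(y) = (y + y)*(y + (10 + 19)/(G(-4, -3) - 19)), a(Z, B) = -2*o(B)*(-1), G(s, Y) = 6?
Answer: -9888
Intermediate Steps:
o(d) = -4
a(Z, B) = -8 (a(Z, B) = -2*(-4)*(-1) = 8*(-1) = -8)
W(y) = 2*y*(-29/13 + y) (W(y) = (y + y)*(y + (10 + 19)/(6 - 19)) = (2*y)*(y + 29/(-13)) = (2*y)*(y + 29*(-1/13)) = (2*y)*(y - 29/13) = (2*y)*(-29/13 + y) = 2*y*(-29/13 + y))
a(-2, 4)*W(26) = -16*26*(-29 + 13*26)/13 = -16*26*(-29 + 338)/13 = -16*26*309/13 = -8*1236 = -9888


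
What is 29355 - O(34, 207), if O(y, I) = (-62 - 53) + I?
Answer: 29263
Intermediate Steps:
O(y, I) = -115 + I
29355 - O(34, 207) = 29355 - (-115 + 207) = 29355 - 1*92 = 29355 - 92 = 29263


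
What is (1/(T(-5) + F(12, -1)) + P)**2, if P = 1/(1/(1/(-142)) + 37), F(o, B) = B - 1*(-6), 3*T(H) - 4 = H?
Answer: 1849/44100 ≈ 0.041927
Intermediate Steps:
T(H) = 4/3 + H/3
F(o, B) = 6 + B (F(o, B) = B + 6 = 6 + B)
P = -1/105 (P = 1/(1/(-1/142) + 37) = 1/(-142 + 37) = 1/(-105) = -1/105 ≈ -0.0095238)
(1/(T(-5) + F(12, -1)) + P)**2 = (1/((4/3 + (1/3)*(-5)) + (6 - 1)) - 1/105)**2 = (1/((4/3 - 5/3) + 5) - 1/105)**2 = (1/(-1/3 + 5) - 1/105)**2 = (1/(14/3) - 1/105)**2 = (3/14 - 1/105)**2 = (43/210)**2 = 1849/44100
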